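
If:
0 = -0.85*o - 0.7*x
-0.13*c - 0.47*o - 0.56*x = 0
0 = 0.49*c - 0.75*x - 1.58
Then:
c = 1.50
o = 0.93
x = -1.13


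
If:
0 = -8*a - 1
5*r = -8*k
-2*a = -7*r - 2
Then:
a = -1/8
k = 45/224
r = -9/28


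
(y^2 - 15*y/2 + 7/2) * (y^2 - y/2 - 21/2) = y^4 - 8*y^3 - 13*y^2/4 + 77*y - 147/4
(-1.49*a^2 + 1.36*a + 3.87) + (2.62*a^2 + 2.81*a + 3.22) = 1.13*a^2 + 4.17*a + 7.09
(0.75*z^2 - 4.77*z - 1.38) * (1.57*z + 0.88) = 1.1775*z^3 - 6.8289*z^2 - 6.3642*z - 1.2144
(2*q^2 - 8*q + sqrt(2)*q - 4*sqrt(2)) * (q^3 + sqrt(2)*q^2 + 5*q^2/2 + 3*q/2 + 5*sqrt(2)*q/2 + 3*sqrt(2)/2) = 2*q^5 - 3*q^4 + 3*sqrt(2)*q^4 - 15*q^3 - 9*sqrt(2)*q^3/2 - 51*sqrt(2)*q^2/2 - 15*q^2 - 18*sqrt(2)*q - 17*q - 12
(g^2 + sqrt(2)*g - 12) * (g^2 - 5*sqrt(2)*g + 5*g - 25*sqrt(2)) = g^4 - 4*sqrt(2)*g^3 + 5*g^3 - 20*sqrt(2)*g^2 - 22*g^2 - 110*g + 60*sqrt(2)*g + 300*sqrt(2)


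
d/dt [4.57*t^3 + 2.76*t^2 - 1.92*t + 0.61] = 13.71*t^2 + 5.52*t - 1.92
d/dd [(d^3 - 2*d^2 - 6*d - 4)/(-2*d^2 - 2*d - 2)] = (-d^4 - 2*d^3 - 7*d^2 - 4*d + 2)/(2*(d^4 + 2*d^3 + 3*d^2 + 2*d + 1))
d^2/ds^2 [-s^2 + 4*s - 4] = -2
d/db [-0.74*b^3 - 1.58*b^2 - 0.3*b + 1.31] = -2.22*b^2 - 3.16*b - 0.3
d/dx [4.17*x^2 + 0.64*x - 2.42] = 8.34*x + 0.64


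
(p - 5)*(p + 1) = p^2 - 4*p - 5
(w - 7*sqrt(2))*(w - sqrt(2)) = w^2 - 8*sqrt(2)*w + 14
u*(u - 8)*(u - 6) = u^3 - 14*u^2 + 48*u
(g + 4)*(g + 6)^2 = g^3 + 16*g^2 + 84*g + 144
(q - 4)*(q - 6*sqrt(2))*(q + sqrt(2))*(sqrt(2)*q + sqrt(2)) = sqrt(2)*q^4 - 10*q^3 - 3*sqrt(2)*q^3 - 16*sqrt(2)*q^2 + 30*q^2 + 40*q + 36*sqrt(2)*q + 48*sqrt(2)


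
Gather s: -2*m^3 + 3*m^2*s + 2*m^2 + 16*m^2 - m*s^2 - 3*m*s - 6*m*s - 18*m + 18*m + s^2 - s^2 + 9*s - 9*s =-2*m^3 + 18*m^2 - m*s^2 + s*(3*m^2 - 9*m)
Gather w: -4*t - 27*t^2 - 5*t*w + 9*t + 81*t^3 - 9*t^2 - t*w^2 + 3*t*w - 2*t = 81*t^3 - 36*t^2 - t*w^2 - 2*t*w + 3*t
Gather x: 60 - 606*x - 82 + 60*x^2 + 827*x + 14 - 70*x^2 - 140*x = -10*x^2 + 81*x - 8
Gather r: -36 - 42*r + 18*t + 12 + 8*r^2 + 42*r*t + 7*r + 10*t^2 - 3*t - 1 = 8*r^2 + r*(42*t - 35) + 10*t^2 + 15*t - 25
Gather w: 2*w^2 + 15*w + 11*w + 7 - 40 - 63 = 2*w^2 + 26*w - 96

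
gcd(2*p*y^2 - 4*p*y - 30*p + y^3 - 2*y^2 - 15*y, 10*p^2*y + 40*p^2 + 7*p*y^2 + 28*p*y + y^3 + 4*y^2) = 2*p + y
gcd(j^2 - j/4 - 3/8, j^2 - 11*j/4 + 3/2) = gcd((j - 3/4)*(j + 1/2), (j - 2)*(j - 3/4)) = j - 3/4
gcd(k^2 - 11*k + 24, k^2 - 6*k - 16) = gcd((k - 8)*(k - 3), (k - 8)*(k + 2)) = k - 8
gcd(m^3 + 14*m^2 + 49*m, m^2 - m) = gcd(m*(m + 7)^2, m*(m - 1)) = m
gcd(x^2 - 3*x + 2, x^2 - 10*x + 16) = x - 2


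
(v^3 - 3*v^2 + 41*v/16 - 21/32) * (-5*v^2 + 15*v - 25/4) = -5*v^5 + 30*v^4 - 1025*v^3/16 + 1935*v^2/32 - 1655*v/64 + 525/128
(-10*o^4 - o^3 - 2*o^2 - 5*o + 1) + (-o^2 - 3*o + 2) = -10*o^4 - o^3 - 3*o^2 - 8*o + 3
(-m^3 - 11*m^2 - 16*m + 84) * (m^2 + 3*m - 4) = -m^5 - 14*m^4 - 45*m^3 + 80*m^2 + 316*m - 336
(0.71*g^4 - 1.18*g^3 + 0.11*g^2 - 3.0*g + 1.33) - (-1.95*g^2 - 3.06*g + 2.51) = 0.71*g^4 - 1.18*g^3 + 2.06*g^2 + 0.0600000000000001*g - 1.18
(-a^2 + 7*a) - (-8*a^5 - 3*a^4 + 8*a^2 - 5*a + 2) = 8*a^5 + 3*a^4 - 9*a^2 + 12*a - 2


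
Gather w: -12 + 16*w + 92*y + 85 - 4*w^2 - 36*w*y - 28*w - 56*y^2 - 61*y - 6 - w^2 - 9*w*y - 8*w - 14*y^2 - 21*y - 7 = -5*w^2 + w*(-45*y - 20) - 70*y^2 + 10*y + 60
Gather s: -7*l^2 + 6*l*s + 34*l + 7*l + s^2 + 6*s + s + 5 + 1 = -7*l^2 + 41*l + s^2 + s*(6*l + 7) + 6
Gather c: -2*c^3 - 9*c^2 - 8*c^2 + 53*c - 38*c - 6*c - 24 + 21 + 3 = -2*c^3 - 17*c^2 + 9*c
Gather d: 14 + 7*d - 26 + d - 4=8*d - 16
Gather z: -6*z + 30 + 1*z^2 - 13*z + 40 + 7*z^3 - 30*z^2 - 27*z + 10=7*z^3 - 29*z^2 - 46*z + 80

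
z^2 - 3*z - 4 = (z - 4)*(z + 1)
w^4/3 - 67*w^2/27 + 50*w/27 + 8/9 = (w/3 + 1)*(w - 2)*(w - 4/3)*(w + 1/3)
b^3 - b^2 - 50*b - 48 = (b - 8)*(b + 1)*(b + 6)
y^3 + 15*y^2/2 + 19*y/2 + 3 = (y + 1/2)*(y + 1)*(y + 6)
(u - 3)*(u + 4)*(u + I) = u^3 + u^2 + I*u^2 - 12*u + I*u - 12*I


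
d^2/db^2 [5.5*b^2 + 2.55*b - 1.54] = 11.0000000000000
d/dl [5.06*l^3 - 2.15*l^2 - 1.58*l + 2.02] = 15.18*l^2 - 4.3*l - 1.58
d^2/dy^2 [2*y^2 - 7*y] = 4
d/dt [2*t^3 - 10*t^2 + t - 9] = 6*t^2 - 20*t + 1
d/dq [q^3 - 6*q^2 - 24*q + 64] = 3*q^2 - 12*q - 24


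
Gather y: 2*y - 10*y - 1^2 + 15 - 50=-8*y - 36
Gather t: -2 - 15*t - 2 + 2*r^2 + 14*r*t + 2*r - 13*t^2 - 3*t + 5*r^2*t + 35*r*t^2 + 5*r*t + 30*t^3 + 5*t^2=2*r^2 + 2*r + 30*t^3 + t^2*(35*r - 8) + t*(5*r^2 + 19*r - 18) - 4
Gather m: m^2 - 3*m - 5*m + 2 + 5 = m^2 - 8*m + 7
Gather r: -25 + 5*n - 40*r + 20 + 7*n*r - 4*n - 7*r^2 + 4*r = n - 7*r^2 + r*(7*n - 36) - 5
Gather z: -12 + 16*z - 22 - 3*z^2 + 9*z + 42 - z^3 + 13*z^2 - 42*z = -z^3 + 10*z^2 - 17*z + 8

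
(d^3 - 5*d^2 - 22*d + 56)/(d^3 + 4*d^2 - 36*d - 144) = (d^2 - 9*d + 14)/(d^2 - 36)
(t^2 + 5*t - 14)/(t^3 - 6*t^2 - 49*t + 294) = (t - 2)/(t^2 - 13*t + 42)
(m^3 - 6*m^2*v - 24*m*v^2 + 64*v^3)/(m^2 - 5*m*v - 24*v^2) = (m^2 + 2*m*v - 8*v^2)/(m + 3*v)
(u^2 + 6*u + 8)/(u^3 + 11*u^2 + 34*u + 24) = (u + 2)/(u^2 + 7*u + 6)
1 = 1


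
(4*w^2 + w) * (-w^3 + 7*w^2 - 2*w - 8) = -4*w^5 + 27*w^4 - w^3 - 34*w^2 - 8*w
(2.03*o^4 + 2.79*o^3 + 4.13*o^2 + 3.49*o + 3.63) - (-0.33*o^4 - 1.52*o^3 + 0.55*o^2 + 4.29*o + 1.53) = 2.36*o^4 + 4.31*o^3 + 3.58*o^2 - 0.8*o + 2.1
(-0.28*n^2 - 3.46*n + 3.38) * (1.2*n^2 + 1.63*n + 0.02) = -0.336*n^4 - 4.6084*n^3 - 1.5894*n^2 + 5.4402*n + 0.0676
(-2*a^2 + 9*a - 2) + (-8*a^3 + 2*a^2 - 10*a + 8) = -8*a^3 - a + 6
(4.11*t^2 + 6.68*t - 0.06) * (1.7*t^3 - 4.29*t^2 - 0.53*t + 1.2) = 6.987*t^5 - 6.2759*t^4 - 30.9375*t^3 + 1.649*t^2 + 8.0478*t - 0.072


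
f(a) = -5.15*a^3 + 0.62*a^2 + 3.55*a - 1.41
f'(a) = -15.45*a^2 + 1.24*a + 3.55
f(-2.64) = 88.30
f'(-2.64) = -107.40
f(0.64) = -0.23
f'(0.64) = -1.98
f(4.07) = -323.90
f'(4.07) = -247.33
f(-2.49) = 73.10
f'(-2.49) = -95.33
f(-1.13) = 2.80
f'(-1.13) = -17.58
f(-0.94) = 0.08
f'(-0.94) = -11.27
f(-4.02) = 328.91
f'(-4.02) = -251.11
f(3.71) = -242.69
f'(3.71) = -204.50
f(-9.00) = 3771.21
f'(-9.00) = -1259.06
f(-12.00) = 8944.47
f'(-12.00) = -2236.13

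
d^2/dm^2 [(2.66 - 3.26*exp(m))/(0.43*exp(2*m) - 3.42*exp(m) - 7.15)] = (-0.602774*exp(4*m) - 2.82682*exp(3*m) - 71.872608*exp(2*m) + 143.541884*exp(m) - 231.70433)*exp(m)/(0.079507*exp(6*m) - 1.897074*exp(5*m) + 11.122251*exp(4*m) + 23.087052*exp(3*m) - 184.939755*exp(2*m) - 524.51685*exp(m) - 365.525875)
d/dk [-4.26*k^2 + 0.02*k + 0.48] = 0.02 - 8.52*k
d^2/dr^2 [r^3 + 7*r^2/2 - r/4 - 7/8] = 6*r + 7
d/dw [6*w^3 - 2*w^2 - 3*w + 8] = 18*w^2 - 4*w - 3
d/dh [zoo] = 0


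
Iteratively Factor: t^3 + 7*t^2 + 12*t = (t + 3)*(t^2 + 4*t) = t*(t + 3)*(t + 4)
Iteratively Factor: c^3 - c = (c - 1)*(c^2 + c) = (c - 1)*(c + 1)*(c)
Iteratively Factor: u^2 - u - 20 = (u + 4)*(u - 5)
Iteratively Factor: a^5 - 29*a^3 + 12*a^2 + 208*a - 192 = (a - 4)*(a^4 + 4*a^3 - 13*a^2 - 40*a + 48) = (a - 4)*(a - 3)*(a^3 + 7*a^2 + 8*a - 16) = (a - 4)*(a - 3)*(a + 4)*(a^2 + 3*a - 4) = (a - 4)*(a - 3)*(a + 4)^2*(a - 1)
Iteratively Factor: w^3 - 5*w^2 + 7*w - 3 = (w - 1)*(w^2 - 4*w + 3) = (w - 3)*(w - 1)*(w - 1)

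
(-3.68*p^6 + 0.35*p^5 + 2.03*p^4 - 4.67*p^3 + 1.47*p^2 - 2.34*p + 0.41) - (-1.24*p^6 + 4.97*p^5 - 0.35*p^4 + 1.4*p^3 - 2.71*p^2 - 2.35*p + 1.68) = -2.44*p^6 - 4.62*p^5 + 2.38*p^4 - 6.07*p^3 + 4.18*p^2 + 0.0100000000000002*p - 1.27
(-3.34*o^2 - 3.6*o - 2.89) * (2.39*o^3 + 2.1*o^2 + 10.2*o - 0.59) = -7.9826*o^5 - 15.618*o^4 - 48.5351*o^3 - 40.8184*o^2 - 27.354*o + 1.7051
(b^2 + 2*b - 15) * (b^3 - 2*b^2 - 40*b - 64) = b^5 - 59*b^3 - 114*b^2 + 472*b + 960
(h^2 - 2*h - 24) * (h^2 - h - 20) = h^4 - 3*h^3 - 42*h^2 + 64*h + 480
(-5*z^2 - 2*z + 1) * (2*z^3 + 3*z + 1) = -10*z^5 - 4*z^4 - 13*z^3 - 11*z^2 + z + 1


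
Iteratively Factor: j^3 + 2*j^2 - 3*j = (j)*(j^2 + 2*j - 3) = j*(j - 1)*(j + 3)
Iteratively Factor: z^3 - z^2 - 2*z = (z)*(z^2 - z - 2) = z*(z + 1)*(z - 2)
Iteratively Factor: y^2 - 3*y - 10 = (y - 5)*(y + 2)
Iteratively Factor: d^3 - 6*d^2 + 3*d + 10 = (d - 5)*(d^2 - d - 2) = (d - 5)*(d - 2)*(d + 1)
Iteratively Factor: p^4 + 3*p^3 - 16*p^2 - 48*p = (p)*(p^3 + 3*p^2 - 16*p - 48) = p*(p - 4)*(p^2 + 7*p + 12) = p*(p - 4)*(p + 4)*(p + 3)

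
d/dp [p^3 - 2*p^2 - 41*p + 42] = 3*p^2 - 4*p - 41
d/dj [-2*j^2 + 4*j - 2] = 4 - 4*j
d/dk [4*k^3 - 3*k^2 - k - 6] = 12*k^2 - 6*k - 1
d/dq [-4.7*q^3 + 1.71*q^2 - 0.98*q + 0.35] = -14.1*q^2 + 3.42*q - 0.98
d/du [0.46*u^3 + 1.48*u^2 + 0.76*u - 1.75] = 1.38*u^2 + 2.96*u + 0.76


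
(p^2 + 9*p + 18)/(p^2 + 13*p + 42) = (p + 3)/(p + 7)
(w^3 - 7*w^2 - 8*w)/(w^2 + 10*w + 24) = w*(w^2 - 7*w - 8)/(w^2 + 10*w + 24)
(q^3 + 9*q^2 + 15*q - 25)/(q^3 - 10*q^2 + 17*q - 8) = (q^2 + 10*q + 25)/(q^2 - 9*q + 8)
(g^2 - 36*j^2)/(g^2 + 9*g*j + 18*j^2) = (g - 6*j)/(g + 3*j)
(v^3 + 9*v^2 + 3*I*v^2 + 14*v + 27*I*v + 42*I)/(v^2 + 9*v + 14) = v + 3*I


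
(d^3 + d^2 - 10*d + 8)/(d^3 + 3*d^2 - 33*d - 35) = (d^3 + d^2 - 10*d + 8)/(d^3 + 3*d^2 - 33*d - 35)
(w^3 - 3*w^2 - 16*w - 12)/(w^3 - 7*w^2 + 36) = (w + 1)/(w - 3)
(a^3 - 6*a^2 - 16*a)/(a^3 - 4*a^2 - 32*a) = (a + 2)/(a + 4)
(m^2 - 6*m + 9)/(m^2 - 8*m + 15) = (m - 3)/(m - 5)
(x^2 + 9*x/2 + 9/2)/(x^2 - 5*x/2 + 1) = (2*x^2 + 9*x + 9)/(2*x^2 - 5*x + 2)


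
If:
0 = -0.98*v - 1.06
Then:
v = -1.08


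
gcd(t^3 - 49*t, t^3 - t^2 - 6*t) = t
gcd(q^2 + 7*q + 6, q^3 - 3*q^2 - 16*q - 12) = q + 1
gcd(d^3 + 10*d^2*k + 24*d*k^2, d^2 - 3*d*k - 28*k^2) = d + 4*k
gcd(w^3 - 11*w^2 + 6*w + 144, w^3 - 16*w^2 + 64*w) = w - 8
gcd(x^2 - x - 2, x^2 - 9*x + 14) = x - 2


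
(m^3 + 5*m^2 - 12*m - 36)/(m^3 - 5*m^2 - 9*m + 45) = (m^2 + 8*m + 12)/(m^2 - 2*m - 15)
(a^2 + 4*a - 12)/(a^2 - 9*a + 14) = (a + 6)/(a - 7)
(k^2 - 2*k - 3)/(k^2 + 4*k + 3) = (k - 3)/(k + 3)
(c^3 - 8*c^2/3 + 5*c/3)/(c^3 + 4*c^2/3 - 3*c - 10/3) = c*(c - 1)/(c^2 + 3*c + 2)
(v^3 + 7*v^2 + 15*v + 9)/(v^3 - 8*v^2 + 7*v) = (v^3 + 7*v^2 + 15*v + 9)/(v*(v^2 - 8*v + 7))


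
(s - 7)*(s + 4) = s^2 - 3*s - 28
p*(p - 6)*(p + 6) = p^3 - 36*p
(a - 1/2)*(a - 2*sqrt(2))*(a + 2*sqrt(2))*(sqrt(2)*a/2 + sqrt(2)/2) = sqrt(2)*a^4/2 + sqrt(2)*a^3/4 - 17*sqrt(2)*a^2/4 - 2*sqrt(2)*a + 2*sqrt(2)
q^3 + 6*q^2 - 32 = (q - 2)*(q + 4)^2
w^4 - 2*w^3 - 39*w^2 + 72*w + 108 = (w - 6)*(w - 3)*(w + 1)*(w + 6)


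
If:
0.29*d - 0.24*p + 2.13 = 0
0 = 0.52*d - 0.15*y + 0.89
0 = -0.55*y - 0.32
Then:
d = -1.88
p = 6.60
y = -0.58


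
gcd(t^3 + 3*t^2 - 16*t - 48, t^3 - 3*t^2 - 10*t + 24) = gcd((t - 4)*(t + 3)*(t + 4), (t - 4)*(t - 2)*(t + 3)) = t^2 - t - 12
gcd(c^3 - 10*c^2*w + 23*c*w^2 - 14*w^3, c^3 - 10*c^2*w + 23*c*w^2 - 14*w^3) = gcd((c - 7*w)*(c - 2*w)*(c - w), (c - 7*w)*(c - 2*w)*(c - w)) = -c^3 + 10*c^2*w - 23*c*w^2 + 14*w^3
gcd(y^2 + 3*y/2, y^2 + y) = y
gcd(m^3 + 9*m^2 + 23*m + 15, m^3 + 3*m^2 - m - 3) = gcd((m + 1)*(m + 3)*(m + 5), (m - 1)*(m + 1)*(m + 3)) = m^2 + 4*m + 3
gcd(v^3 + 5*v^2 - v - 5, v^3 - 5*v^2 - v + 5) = v^2 - 1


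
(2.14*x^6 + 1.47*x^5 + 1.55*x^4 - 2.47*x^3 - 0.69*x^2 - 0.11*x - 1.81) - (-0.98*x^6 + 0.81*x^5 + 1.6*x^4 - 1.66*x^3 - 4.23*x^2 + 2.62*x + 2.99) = 3.12*x^6 + 0.66*x^5 - 0.05*x^4 - 0.81*x^3 + 3.54*x^2 - 2.73*x - 4.8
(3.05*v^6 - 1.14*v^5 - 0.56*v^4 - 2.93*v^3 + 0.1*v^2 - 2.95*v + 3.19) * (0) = 0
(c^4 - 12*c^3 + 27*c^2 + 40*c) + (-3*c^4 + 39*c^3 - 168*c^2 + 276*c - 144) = -2*c^4 + 27*c^3 - 141*c^2 + 316*c - 144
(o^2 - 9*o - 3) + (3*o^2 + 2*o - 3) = 4*o^2 - 7*o - 6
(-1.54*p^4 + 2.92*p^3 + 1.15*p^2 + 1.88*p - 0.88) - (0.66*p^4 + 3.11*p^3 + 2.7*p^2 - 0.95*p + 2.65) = -2.2*p^4 - 0.19*p^3 - 1.55*p^2 + 2.83*p - 3.53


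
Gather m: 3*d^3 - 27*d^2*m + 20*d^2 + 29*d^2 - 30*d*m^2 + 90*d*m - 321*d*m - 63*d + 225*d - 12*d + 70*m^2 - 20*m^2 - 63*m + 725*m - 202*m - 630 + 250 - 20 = 3*d^3 + 49*d^2 + 150*d + m^2*(50 - 30*d) + m*(-27*d^2 - 231*d + 460) - 400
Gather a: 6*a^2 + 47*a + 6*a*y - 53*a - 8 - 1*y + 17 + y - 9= 6*a^2 + a*(6*y - 6)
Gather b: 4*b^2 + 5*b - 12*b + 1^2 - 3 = 4*b^2 - 7*b - 2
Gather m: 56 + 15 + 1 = 72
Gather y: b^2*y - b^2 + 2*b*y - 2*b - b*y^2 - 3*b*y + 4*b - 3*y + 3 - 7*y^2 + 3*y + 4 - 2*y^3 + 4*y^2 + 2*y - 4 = -b^2 + 2*b - 2*y^3 + y^2*(-b - 3) + y*(b^2 - b + 2) + 3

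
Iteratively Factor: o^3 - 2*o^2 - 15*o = (o + 3)*(o^2 - 5*o) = (o - 5)*(o + 3)*(o)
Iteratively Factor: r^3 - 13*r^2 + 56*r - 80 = (r - 4)*(r^2 - 9*r + 20) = (r - 5)*(r - 4)*(r - 4)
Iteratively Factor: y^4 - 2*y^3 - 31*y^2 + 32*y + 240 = (y + 3)*(y^3 - 5*y^2 - 16*y + 80) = (y - 5)*(y + 3)*(y^2 - 16) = (y - 5)*(y - 4)*(y + 3)*(y + 4)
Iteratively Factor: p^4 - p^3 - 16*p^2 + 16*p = (p)*(p^3 - p^2 - 16*p + 16) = p*(p + 4)*(p^2 - 5*p + 4) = p*(p - 1)*(p + 4)*(p - 4)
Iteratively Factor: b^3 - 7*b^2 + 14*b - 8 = (b - 1)*(b^2 - 6*b + 8) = (b - 4)*(b - 1)*(b - 2)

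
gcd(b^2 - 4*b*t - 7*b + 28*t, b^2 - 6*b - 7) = b - 7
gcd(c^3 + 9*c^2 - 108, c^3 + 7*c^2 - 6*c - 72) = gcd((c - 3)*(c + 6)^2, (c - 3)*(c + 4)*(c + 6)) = c^2 + 3*c - 18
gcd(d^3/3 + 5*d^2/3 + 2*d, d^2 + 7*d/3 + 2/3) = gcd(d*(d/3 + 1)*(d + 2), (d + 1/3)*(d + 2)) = d + 2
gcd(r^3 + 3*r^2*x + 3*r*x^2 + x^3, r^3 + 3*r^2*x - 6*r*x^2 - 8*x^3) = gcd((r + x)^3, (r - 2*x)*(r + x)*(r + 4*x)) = r + x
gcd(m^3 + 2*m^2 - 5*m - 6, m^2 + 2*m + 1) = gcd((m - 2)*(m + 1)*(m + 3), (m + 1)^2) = m + 1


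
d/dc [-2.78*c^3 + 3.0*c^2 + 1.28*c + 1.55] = -8.34*c^2 + 6.0*c + 1.28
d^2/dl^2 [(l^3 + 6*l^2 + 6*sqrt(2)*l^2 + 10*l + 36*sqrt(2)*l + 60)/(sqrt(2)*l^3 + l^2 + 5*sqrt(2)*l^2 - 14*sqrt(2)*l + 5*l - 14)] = 2*(2*l^6 + 11*sqrt(2)*l^6 + 144*l^5 + 201*sqrt(2)*l^5 + 1560*l^4 + 1608*sqrt(2)*l^4 + 4636*sqrt(2)*l^3 + 8235*l^3 + 5640*sqrt(2)*l^2 + 12750*l^2 - 8172*l + 8112*sqrt(2)*l - 2464*sqrt(2) + 13624)/(2*sqrt(2)*l^9 + 6*l^8 + 30*sqrt(2)*l^8 + 90*l^7 + 69*sqrt(2)*l^7 - 545*sqrt(2)*l^6 + 199*l^6 - 1755*l^5 - 825*sqrt(2)*l^5 - 2739*l^4 + 4995*sqrt(2)*l^4 - 6874*sqrt(2)*l^3 + 17345*l^3 - 16926*l^2 + 8820*sqrt(2)*l^2 - 8232*sqrt(2)*l + 2940*l - 2744)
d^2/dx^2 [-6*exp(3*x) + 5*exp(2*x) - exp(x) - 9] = (-54*exp(2*x) + 20*exp(x) - 1)*exp(x)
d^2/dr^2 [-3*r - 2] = 0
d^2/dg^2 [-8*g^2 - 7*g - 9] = -16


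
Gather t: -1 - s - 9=-s - 10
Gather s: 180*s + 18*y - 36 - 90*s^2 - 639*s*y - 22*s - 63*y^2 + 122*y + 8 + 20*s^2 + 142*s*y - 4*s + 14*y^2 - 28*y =-70*s^2 + s*(154 - 497*y) - 49*y^2 + 112*y - 28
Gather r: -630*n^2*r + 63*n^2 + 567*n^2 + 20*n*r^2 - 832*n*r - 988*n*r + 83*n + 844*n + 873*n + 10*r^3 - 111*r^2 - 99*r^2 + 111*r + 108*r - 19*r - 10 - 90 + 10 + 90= 630*n^2 + 1800*n + 10*r^3 + r^2*(20*n - 210) + r*(-630*n^2 - 1820*n + 200)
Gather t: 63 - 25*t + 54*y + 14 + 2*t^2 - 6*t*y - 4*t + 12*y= 2*t^2 + t*(-6*y - 29) + 66*y + 77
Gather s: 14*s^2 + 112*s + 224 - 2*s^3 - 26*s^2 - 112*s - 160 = -2*s^3 - 12*s^2 + 64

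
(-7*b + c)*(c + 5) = -7*b*c - 35*b + c^2 + 5*c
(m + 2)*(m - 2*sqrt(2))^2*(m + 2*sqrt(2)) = m^4 - 2*sqrt(2)*m^3 + 2*m^3 - 8*m^2 - 4*sqrt(2)*m^2 - 16*m + 16*sqrt(2)*m + 32*sqrt(2)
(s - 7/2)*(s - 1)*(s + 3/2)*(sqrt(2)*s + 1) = sqrt(2)*s^4 - 3*sqrt(2)*s^3 + s^3 - 13*sqrt(2)*s^2/4 - 3*s^2 - 13*s/4 + 21*sqrt(2)*s/4 + 21/4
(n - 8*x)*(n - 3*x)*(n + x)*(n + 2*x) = n^4 - 8*n^3*x - 7*n^2*x^2 + 50*n*x^3 + 48*x^4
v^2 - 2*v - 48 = (v - 8)*(v + 6)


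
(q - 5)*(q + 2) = q^2 - 3*q - 10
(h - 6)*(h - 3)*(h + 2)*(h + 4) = h^4 - 3*h^3 - 28*h^2 + 36*h + 144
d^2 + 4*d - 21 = (d - 3)*(d + 7)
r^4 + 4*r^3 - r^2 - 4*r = r*(r - 1)*(r + 1)*(r + 4)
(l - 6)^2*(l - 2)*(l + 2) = l^4 - 12*l^3 + 32*l^2 + 48*l - 144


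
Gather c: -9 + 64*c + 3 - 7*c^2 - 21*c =-7*c^2 + 43*c - 6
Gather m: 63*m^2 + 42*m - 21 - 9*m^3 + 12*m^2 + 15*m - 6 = -9*m^3 + 75*m^2 + 57*m - 27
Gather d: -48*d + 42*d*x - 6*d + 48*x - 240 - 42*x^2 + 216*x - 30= d*(42*x - 54) - 42*x^2 + 264*x - 270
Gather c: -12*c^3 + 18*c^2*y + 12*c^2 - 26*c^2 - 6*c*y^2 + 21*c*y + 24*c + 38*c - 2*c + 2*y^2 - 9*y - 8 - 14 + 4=-12*c^3 + c^2*(18*y - 14) + c*(-6*y^2 + 21*y + 60) + 2*y^2 - 9*y - 18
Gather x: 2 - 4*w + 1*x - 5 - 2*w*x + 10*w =6*w + x*(1 - 2*w) - 3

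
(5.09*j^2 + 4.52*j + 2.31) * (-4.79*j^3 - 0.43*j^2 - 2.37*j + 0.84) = -24.3811*j^5 - 23.8395*j^4 - 25.0718*j^3 - 7.4301*j^2 - 1.6779*j + 1.9404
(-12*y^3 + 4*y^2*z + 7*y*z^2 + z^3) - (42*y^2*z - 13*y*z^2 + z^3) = -12*y^3 - 38*y^2*z + 20*y*z^2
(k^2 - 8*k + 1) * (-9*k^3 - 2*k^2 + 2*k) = -9*k^5 + 70*k^4 + 9*k^3 - 18*k^2 + 2*k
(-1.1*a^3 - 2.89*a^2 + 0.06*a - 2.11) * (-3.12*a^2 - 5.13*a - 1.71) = 3.432*a^5 + 14.6598*a^4 + 16.5195*a^3 + 11.2173*a^2 + 10.7217*a + 3.6081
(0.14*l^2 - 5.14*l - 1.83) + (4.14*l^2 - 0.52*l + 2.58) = 4.28*l^2 - 5.66*l + 0.75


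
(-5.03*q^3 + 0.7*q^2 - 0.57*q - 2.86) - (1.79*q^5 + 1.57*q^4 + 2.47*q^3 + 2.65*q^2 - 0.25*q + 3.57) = -1.79*q^5 - 1.57*q^4 - 7.5*q^3 - 1.95*q^2 - 0.32*q - 6.43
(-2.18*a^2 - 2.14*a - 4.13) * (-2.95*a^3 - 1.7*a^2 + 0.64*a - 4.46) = 6.431*a^5 + 10.019*a^4 + 14.4263*a^3 + 15.3742*a^2 + 6.9012*a + 18.4198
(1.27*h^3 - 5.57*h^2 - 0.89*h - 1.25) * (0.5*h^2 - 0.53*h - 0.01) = 0.635*h^5 - 3.4581*h^4 + 2.4944*h^3 - 0.0976*h^2 + 0.6714*h + 0.0125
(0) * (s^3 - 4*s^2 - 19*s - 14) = 0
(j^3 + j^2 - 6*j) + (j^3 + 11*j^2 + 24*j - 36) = 2*j^3 + 12*j^2 + 18*j - 36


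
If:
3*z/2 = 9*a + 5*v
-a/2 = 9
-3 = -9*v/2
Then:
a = -18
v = 2/3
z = -952/9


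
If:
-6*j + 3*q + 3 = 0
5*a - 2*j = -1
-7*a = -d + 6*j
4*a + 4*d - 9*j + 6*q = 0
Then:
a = -15/199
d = 267/199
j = 62/199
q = -75/199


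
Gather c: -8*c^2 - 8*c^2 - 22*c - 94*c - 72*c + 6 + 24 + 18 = -16*c^2 - 188*c + 48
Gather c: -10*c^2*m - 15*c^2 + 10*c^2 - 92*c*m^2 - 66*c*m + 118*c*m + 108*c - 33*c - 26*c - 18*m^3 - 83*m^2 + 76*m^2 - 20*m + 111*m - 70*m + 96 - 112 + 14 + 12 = c^2*(-10*m - 5) + c*(-92*m^2 + 52*m + 49) - 18*m^3 - 7*m^2 + 21*m + 10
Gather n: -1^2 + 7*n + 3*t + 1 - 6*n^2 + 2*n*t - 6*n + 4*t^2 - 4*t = -6*n^2 + n*(2*t + 1) + 4*t^2 - t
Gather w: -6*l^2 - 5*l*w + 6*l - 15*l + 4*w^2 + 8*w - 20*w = -6*l^2 - 9*l + 4*w^2 + w*(-5*l - 12)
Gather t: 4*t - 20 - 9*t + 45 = 25 - 5*t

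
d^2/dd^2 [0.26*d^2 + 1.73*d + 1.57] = 0.520000000000000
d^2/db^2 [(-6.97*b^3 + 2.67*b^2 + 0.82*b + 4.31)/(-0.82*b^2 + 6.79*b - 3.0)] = (-7.105427357601e-15*b^5 - 5.6843418860808e-14*b^4 + 577.563966*b^3 - 829.852464*b^2 + 532.466508*b - 457.678942)/(0.551368*b^6 - 13.696788*b^5 + 119.467686*b^4 - 413.267239*b^3 + 437.0769*b^2 - 183.33*b + 27.0)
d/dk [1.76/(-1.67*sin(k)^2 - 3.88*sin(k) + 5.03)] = (5.8784*sin(k) + 6.8288)*cos(k)/(1.67*sin(k)^2 + 3.88*sin(k) - 5.03)^2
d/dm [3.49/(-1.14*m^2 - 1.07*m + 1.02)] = (7.9572*m + 3.7343)/(1.14*m^2 + 1.07*m - 1.02)^2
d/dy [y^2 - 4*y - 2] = 2*y - 4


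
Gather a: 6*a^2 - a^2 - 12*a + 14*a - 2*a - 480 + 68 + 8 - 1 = 5*a^2 - 405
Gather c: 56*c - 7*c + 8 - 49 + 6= 49*c - 35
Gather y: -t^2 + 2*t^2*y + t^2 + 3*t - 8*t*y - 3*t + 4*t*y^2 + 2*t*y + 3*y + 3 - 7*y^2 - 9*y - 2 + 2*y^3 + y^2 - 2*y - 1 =2*y^3 + y^2*(4*t - 6) + y*(2*t^2 - 6*t - 8)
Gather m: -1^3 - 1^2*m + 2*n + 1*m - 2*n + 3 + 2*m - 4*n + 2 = 2*m - 4*n + 4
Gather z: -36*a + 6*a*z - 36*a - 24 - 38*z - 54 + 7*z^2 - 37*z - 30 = -72*a + 7*z^2 + z*(6*a - 75) - 108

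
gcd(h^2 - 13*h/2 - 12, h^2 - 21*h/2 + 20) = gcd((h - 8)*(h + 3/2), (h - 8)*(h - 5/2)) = h - 8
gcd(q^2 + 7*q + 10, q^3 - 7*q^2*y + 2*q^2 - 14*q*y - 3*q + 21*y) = 1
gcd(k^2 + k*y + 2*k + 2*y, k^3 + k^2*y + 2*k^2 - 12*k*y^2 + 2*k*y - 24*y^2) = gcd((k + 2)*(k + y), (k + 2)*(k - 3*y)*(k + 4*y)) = k + 2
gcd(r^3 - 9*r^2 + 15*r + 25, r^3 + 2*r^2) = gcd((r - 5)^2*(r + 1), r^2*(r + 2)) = 1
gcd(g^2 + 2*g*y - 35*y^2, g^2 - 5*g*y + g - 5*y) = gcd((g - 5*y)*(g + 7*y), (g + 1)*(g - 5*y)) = -g + 5*y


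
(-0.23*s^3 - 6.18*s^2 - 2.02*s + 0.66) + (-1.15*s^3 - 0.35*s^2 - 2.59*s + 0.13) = -1.38*s^3 - 6.53*s^2 - 4.61*s + 0.79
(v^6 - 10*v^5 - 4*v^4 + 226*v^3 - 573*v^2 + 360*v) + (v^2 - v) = v^6 - 10*v^5 - 4*v^4 + 226*v^3 - 572*v^2 + 359*v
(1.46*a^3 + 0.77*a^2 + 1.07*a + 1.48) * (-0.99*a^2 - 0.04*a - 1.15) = -1.4454*a^5 - 0.8207*a^4 - 2.7691*a^3 - 2.3935*a^2 - 1.2897*a - 1.702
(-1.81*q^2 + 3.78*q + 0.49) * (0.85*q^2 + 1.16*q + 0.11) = -1.5385*q^4 + 1.1134*q^3 + 4.6022*q^2 + 0.9842*q + 0.0539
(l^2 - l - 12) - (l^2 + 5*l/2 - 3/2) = -7*l/2 - 21/2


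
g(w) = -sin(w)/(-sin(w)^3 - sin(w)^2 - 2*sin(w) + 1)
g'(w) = -(3*sin(w)^2*cos(w) + 2*sin(w)*cos(w) + 2*cos(w))*sin(w)/(-sin(w)^3 - sin(w)^2 - 2*sin(w) + 1)^2 - cos(w)/(-sin(w)^3 - sin(w)^2 - 2*sin(w) + 1)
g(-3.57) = 5.53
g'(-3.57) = 212.17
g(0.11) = -0.14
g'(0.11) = -1.71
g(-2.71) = 0.24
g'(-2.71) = 0.31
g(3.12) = -0.02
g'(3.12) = 1.09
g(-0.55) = 0.27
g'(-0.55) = -0.23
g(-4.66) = 0.33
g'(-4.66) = 0.02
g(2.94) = -0.36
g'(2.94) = 3.40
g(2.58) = 1.07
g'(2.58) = 5.38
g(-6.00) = -0.82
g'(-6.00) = -9.25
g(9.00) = 6.43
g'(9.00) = 290.70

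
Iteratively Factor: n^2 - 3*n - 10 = (n - 5)*(n + 2)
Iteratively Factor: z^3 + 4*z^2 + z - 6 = (z + 3)*(z^2 + z - 2) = (z - 1)*(z + 3)*(z + 2)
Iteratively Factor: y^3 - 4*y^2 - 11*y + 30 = (y - 2)*(y^2 - 2*y - 15) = (y - 2)*(y + 3)*(y - 5)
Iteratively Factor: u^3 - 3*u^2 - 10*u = (u + 2)*(u^2 - 5*u) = (u - 5)*(u + 2)*(u)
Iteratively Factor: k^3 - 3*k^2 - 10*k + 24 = (k + 3)*(k^2 - 6*k + 8) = (k - 4)*(k + 3)*(k - 2)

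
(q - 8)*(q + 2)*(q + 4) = q^3 - 2*q^2 - 40*q - 64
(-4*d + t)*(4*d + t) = -16*d^2 + t^2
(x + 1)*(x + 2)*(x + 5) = x^3 + 8*x^2 + 17*x + 10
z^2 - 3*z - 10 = (z - 5)*(z + 2)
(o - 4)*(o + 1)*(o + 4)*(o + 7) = o^4 + 8*o^3 - 9*o^2 - 128*o - 112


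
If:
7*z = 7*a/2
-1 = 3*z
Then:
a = -2/3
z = -1/3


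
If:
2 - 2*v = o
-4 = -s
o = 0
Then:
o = 0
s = 4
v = 1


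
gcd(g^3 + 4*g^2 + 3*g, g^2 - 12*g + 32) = 1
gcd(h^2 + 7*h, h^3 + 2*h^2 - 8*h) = h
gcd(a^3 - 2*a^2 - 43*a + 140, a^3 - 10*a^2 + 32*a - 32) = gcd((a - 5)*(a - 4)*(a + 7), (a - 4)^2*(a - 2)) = a - 4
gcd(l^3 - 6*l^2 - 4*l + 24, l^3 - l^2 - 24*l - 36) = l^2 - 4*l - 12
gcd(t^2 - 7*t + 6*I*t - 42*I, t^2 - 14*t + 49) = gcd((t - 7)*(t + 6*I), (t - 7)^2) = t - 7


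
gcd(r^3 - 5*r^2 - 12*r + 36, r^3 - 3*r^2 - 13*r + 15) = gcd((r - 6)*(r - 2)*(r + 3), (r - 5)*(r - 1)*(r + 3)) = r + 3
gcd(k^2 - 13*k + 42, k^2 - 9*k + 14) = k - 7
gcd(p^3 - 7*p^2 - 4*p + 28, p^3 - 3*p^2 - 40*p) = 1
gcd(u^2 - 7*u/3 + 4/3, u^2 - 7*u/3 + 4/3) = u^2 - 7*u/3 + 4/3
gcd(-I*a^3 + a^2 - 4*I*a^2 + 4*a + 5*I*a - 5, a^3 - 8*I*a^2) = 1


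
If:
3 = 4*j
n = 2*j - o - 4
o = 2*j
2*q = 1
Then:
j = 3/4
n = -4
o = 3/2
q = 1/2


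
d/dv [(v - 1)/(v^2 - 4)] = (v^2 - 2*v*(v - 1) - 4)/(v^2 - 4)^2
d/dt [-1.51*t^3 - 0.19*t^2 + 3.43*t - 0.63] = -4.53*t^2 - 0.38*t + 3.43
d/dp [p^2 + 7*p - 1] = 2*p + 7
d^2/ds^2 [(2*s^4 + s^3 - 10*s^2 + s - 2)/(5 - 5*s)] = 2*(-6*s^4 + 15*s^3 - 9*s^2 - 3*s + 11)/(5*(s^3 - 3*s^2 + 3*s - 1))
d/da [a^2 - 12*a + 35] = 2*a - 12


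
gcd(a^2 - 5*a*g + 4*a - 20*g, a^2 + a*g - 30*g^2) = a - 5*g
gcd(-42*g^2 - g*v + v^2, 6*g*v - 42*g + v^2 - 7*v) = 6*g + v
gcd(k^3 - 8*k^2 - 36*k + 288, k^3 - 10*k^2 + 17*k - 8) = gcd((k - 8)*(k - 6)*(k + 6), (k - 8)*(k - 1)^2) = k - 8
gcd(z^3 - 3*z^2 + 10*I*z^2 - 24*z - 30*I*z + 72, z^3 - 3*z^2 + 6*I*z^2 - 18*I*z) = z^2 + z*(-3 + 6*I) - 18*I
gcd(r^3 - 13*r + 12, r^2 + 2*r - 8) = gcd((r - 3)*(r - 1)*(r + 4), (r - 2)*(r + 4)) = r + 4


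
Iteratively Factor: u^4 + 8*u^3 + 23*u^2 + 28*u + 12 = (u + 1)*(u^3 + 7*u^2 + 16*u + 12) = (u + 1)*(u + 2)*(u^2 + 5*u + 6) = (u + 1)*(u + 2)*(u + 3)*(u + 2)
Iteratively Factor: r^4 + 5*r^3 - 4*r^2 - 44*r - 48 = (r + 4)*(r^3 + r^2 - 8*r - 12) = (r + 2)*(r + 4)*(r^2 - r - 6) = (r + 2)^2*(r + 4)*(r - 3)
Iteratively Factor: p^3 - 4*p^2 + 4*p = (p)*(p^2 - 4*p + 4) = p*(p - 2)*(p - 2)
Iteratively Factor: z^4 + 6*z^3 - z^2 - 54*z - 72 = (z + 2)*(z^3 + 4*z^2 - 9*z - 36) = (z + 2)*(z + 4)*(z^2 - 9) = (z + 2)*(z + 3)*(z + 4)*(z - 3)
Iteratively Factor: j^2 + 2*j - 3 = (j - 1)*(j + 3)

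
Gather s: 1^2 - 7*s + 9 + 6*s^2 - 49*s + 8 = 6*s^2 - 56*s + 18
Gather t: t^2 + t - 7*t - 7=t^2 - 6*t - 7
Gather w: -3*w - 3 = -3*w - 3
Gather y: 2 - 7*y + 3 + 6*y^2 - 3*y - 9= 6*y^2 - 10*y - 4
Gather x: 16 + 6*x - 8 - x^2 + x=-x^2 + 7*x + 8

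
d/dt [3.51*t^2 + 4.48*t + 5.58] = 7.02*t + 4.48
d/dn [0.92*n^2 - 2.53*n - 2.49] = 1.84*n - 2.53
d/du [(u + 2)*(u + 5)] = 2*u + 7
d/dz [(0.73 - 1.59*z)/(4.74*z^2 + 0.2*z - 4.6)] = (7.5366*z^2 - 6.9204*z + 7.168)/(22.4676*z^4 + 1.896*z^3 - 43.568*z^2 - 1.84*z + 21.16)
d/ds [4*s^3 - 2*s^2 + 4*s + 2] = 12*s^2 - 4*s + 4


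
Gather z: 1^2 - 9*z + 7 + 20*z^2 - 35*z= 20*z^2 - 44*z + 8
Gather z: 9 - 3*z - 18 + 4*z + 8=z - 1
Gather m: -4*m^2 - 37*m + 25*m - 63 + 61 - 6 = -4*m^2 - 12*m - 8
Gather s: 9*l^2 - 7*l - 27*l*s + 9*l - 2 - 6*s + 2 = 9*l^2 + 2*l + s*(-27*l - 6)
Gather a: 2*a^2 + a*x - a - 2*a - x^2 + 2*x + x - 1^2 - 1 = 2*a^2 + a*(x - 3) - x^2 + 3*x - 2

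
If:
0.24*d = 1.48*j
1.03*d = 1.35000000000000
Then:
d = 1.31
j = 0.21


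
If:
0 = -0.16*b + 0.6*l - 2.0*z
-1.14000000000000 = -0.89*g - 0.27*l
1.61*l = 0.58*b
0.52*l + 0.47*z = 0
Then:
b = 0.00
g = 1.28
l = 0.00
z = 0.00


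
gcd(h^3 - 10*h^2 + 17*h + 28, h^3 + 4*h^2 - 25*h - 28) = h^2 - 3*h - 4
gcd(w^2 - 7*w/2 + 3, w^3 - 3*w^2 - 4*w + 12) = w - 2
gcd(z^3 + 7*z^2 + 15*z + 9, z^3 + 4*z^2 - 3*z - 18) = z^2 + 6*z + 9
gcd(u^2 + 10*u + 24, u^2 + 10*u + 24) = u^2 + 10*u + 24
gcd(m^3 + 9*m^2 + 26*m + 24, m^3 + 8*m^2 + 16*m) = m + 4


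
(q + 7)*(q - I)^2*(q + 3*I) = q^4 + 7*q^3 + I*q^3 + 5*q^2 + 7*I*q^2 + 35*q - 3*I*q - 21*I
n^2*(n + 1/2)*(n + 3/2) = n^4 + 2*n^3 + 3*n^2/4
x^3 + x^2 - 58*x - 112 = (x - 8)*(x + 2)*(x + 7)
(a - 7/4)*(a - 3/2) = a^2 - 13*a/4 + 21/8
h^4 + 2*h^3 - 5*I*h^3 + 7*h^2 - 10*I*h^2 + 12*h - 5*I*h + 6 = (h + 1)*(h - 6*I)*(-I*h + 1)*(I*h + I)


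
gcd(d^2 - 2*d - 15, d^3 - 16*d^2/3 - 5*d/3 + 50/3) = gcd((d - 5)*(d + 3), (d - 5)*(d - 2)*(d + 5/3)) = d - 5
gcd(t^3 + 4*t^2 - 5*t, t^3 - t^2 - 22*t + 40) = t + 5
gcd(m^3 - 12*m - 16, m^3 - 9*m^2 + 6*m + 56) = m^2 - 2*m - 8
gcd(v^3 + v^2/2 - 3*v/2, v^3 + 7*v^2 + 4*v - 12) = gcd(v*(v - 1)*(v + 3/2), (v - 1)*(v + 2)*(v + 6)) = v - 1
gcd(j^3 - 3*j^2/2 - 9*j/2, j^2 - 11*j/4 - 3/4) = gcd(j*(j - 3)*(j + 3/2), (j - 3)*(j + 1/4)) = j - 3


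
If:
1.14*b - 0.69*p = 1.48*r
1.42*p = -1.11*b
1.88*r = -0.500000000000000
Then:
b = -0.23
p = 0.18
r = -0.27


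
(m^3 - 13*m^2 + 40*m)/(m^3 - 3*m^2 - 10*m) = (m - 8)/(m + 2)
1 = 1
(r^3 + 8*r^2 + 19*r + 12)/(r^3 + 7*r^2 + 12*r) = (r + 1)/r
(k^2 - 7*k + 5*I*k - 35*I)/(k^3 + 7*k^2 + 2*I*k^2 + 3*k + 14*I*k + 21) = (k^2 + k*(-7 + 5*I) - 35*I)/(k^3 + k^2*(7 + 2*I) + k*(3 + 14*I) + 21)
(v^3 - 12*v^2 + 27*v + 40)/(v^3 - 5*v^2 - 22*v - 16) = (v - 5)/(v + 2)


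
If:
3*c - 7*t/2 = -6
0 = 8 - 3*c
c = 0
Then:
No Solution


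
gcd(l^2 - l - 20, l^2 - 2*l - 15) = l - 5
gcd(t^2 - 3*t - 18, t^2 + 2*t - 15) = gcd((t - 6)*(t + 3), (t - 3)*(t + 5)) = 1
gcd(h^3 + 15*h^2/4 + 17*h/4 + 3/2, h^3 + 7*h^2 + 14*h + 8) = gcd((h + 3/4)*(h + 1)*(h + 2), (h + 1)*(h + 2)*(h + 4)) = h^2 + 3*h + 2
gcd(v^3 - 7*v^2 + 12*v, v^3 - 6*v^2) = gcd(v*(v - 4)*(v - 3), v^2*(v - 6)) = v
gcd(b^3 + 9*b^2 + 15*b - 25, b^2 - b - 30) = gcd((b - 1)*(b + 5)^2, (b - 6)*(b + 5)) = b + 5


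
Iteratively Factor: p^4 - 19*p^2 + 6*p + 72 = (p - 3)*(p^3 + 3*p^2 - 10*p - 24) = (p - 3)^2*(p^2 + 6*p + 8) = (p - 3)^2*(p + 4)*(p + 2)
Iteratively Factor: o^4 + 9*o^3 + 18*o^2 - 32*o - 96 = (o + 4)*(o^3 + 5*o^2 - 2*o - 24) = (o + 4)^2*(o^2 + o - 6) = (o - 2)*(o + 4)^2*(o + 3)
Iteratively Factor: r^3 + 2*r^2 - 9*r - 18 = (r - 3)*(r^2 + 5*r + 6) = (r - 3)*(r + 2)*(r + 3)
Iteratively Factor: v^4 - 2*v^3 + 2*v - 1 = (v - 1)*(v^3 - v^2 - v + 1) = (v - 1)^2*(v^2 - 1) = (v - 1)^3*(v + 1)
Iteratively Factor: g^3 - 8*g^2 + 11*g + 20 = (g + 1)*(g^2 - 9*g + 20) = (g - 5)*(g + 1)*(g - 4)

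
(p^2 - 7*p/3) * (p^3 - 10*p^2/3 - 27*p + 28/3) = p^5 - 17*p^4/3 - 173*p^3/9 + 217*p^2/3 - 196*p/9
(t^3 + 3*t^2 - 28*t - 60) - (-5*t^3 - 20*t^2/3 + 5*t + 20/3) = 6*t^3 + 29*t^2/3 - 33*t - 200/3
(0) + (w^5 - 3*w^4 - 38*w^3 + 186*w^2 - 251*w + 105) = w^5 - 3*w^4 - 38*w^3 + 186*w^2 - 251*w + 105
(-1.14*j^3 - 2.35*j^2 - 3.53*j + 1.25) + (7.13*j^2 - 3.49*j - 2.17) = -1.14*j^3 + 4.78*j^2 - 7.02*j - 0.92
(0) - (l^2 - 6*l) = -l^2 + 6*l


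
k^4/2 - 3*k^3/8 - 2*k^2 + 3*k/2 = k*(k/2 + 1)*(k - 2)*(k - 3/4)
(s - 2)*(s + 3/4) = s^2 - 5*s/4 - 3/2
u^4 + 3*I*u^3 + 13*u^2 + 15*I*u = u*(u - 3*I)*(u + I)*(u + 5*I)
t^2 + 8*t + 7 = (t + 1)*(t + 7)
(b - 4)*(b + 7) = b^2 + 3*b - 28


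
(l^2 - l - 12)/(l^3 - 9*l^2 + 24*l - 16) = (l + 3)/(l^2 - 5*l + 4)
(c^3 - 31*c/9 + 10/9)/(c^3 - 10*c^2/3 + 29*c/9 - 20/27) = 3*(c + 2)/(3*c - 4)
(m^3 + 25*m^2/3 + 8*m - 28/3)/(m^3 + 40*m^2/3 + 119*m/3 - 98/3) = (m + 2)/(m + 7)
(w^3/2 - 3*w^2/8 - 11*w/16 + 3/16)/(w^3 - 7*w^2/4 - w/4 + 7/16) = (8*w^3 - 6*w^2 - 11*w + 3)/(16*w^3 - 28*w^2 - 4*w + 7)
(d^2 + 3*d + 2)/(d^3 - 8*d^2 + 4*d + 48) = (d + 1)/(d^2 - 10*d + 24)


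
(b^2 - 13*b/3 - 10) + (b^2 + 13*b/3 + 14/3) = 2*b^2 - 16/3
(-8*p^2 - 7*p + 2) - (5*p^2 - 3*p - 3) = -13*p^2 - 4*p + 5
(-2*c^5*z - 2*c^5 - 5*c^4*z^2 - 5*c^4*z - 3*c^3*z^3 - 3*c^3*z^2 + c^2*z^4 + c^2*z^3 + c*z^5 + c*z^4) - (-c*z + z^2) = -2*c^5*z - 2*c^5 - 5*c^4*z^2 - 5*c^4*z - 3*c^3*z^3 - 3*c^3*z^2 + c^2*z^4 + c^2*z^3 + c*z^5 + c*z^4 + c*z - z^2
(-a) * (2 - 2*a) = 2*a^2 - 2*a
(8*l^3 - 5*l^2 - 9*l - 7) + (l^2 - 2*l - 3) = 8*l^3 - 4*l^2 - 11*l - 10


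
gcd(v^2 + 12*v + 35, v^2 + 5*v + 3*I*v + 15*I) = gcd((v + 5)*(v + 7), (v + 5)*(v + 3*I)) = v + 5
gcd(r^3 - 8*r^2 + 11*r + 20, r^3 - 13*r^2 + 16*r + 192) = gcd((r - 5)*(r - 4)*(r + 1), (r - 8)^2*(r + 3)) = 1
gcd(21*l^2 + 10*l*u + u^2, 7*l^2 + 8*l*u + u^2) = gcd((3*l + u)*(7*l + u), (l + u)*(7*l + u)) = 7*l + u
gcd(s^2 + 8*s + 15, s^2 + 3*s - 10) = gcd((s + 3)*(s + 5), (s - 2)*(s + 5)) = s + 5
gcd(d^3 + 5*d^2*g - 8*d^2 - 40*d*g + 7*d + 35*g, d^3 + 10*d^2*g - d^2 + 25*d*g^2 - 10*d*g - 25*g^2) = d^2 + 5*d*g - d - 5*g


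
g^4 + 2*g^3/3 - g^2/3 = g^2*(g - 1/3)*(g + 1)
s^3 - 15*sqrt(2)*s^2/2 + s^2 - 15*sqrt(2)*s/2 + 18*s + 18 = (s + 1)*(s - 6*sqrt(2))*(s - 3*sqrt(2)/2)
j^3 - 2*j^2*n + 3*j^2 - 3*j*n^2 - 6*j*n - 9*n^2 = (j + 3)*(j - 3*n)*(j + n)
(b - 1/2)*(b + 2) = b^2 + 3*b/2 - 1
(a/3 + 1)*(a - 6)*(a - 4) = a^3/3 - 7*a^2/3 - 2*a + 24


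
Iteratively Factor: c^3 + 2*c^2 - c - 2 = (c - 1)*(c^2 + 3*c + 2) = (c - 1)*(c + 2)*(c + 1)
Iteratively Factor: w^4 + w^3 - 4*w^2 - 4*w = (w + 1)*(w^3 - 4*w) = w*(w + 1)*(w^2 - 4) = w*(w - 2)*(w + 1)*(w + 2)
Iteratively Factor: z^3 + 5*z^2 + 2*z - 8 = (z + 2)*(z^2 + 3*z - 4) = (z - 1)*(z + 2)*(z + 4)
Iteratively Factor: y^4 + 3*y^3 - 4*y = (y)*(y^3 + 3*y^2 - 4) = y*(y + 2)*(y^2 + y - 2) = y*(y - 1)*(y + 2)*(y + 2)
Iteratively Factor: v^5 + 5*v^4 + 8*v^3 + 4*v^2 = (v + 2)*(v^4 + 3*v^3 + 2*v^2) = v*(v + 2)*(v^3 + 3*v^2 + 2*v) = v^2*(v + 2)*(v^2 + 3*v + 2) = v^2*(v + 2)^2*(v + 1)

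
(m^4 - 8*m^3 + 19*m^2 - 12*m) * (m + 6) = m^5 - 2*m^4 - 29*m^3 + 102*m^2 - 72*m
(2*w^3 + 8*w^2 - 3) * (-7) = -14*w^3 - 56*w^2 + 21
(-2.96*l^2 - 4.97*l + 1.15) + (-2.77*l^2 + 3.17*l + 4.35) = -5.73*l^2 - 1.8*l + 5.5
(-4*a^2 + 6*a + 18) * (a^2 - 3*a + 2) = -4*a^4 + 18*a^3 - 8*a^2 - 42*a + 36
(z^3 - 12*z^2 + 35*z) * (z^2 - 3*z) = z^5 - 15*z^4 + 71*z^3 - 105*z^2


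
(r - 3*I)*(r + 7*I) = r^2 + 4*I*r + 21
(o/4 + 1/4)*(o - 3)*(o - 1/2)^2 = o^4/4 - 3*o^3/4 - 3*o^2/16 + 5*o/8 - 3/16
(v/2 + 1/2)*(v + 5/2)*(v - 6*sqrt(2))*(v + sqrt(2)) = v^4/2 - 5*sqrt(2)*v^3/2 + 7*v^3/4 - 35*sqrt(2)*v^2/4 - 19*v^2/4 - 21*v - 25*sqrt(2)*v/4 - 15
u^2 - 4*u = u*(u - 4)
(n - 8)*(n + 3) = n^2 - 5*n - 24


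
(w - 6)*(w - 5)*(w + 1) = w^3 - 10*w^2 + 19*w + 30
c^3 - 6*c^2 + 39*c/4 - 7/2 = (c - 7/2)*(c - 2)*(c - 1/2)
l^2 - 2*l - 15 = (l - 5)*(l + 3)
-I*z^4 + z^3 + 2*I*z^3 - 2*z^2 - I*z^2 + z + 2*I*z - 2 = (z - 2)*(z - I)*(z + I)*(-I*z + 1)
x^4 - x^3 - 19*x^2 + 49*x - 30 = (x - 3)*(x - 2)*(x - 1)*(x + 5)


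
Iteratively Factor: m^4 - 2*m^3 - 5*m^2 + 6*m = (m - 1)*(m^3 - m^2 - 6*m) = (m - 1)*(m + 2)*(m^2 - 3*m) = (m - 3)*(m - 1)*(m + 2)*(m)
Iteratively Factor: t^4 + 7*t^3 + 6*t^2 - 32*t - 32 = (t + 4)*(t^3 + 3*t^2 - 6*t - 8) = (t + 1)*(t + 4)*(t^2 + 2*t - 8) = (t + 1)*(t + 4)^2*(t - 2)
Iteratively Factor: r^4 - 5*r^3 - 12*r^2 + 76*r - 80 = (r - 2)*(r^3 - 3*r^2 - 18*r + 40) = (r - 2)*(r + 4)*(r^2 - 7*r + 10) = (r - 2)^2*(r + 4)*(r - 5)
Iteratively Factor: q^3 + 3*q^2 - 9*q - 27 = (q + 3)*(q^2 - 9) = (q - 3)*(q + 3)*(q + 3)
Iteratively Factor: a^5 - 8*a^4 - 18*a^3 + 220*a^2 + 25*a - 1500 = (a - 5)*(a^4 - 3*a^3 - 33*a^2 + 55*a + 300) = (a - 5)*(a + 3)*(a^3 - 6*a^2 - 15*a + 100) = (a - 5)^2*(a + 3)*(a^2 - a - 20) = (a - 5)^3*(a + 3)*(a + 4)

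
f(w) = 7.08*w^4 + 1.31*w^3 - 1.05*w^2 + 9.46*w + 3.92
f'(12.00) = 49487.14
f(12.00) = 149040.80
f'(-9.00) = -20298.59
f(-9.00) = 45330.62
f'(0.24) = 9.57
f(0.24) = 6.17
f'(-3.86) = -1552.63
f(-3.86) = 1448.16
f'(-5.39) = -4299.70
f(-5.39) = 5692.99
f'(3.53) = 1296.73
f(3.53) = 1181.19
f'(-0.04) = 9.55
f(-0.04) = 3.54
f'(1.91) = 217.12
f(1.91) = 121.51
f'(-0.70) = 3.14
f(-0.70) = -1.97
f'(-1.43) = -62.31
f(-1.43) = 14.02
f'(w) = 28.32*w^3 + 3.93*w^2 - 2.1*w + 9.46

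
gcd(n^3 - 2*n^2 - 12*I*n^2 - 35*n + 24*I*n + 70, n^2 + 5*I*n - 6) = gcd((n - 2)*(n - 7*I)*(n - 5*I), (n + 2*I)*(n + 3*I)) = 1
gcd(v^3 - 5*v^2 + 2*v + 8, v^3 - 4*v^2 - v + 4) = v^2 - 3*v - 4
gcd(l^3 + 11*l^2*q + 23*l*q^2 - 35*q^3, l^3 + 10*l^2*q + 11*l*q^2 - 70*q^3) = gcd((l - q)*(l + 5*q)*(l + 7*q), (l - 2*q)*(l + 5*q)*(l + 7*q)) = l^2 + 12*l*q + 35*q^2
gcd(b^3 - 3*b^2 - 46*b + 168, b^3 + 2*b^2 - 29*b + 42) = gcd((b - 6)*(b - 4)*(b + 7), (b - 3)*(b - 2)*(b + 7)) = b + 7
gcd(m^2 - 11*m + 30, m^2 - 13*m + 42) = m - 6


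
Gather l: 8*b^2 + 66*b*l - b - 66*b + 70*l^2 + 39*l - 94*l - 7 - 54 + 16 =8*b^2 - 67*b + 70*l^2 + l*(66*b - 55) - 45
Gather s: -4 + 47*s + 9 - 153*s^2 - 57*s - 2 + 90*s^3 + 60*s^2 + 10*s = 90*s^3 - 93*s^2 + 3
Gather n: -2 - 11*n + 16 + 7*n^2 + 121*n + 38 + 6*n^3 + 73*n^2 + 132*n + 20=6*n^3 + 80*n^2 + 242*n + 72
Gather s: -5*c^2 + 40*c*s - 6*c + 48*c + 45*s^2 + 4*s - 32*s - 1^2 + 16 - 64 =-5*c^2 + 42*c + 45*s^2 + s*(40*c - 28) - 49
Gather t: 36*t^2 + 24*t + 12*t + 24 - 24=36*t^2 + 36*t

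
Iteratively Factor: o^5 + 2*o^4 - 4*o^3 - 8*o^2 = (o)*(o^4 + 2*o^3 - 4*o^2 - 8*o) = o*(o - 2)*(o^3 + 4*o^2 + 4*o) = o*(o - 2)*(o + 2)*(o^2 + 2*o) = o*(o - 2)*(o + 2)^2*(o)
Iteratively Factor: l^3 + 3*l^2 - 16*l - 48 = (l + 3)*(l^2 - 16) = (l + 3)*(l + 4)*(l - 4)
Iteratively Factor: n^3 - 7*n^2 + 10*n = (n - 5)*(n^2 - 2*n) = (n - 5)*(n - 2)*(n)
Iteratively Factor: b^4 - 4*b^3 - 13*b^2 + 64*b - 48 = (b + 4)*(b^3 - 8*b^2 + 19*b - 12) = (b - 4)*(b + 4)*(b^2 - 4*b + 3) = (b - 4)*(b - 3)*(b + 4)*(b - 1)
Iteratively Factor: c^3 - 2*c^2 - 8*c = (c - 4)*(c^2 + 2*c) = c*(c - 4)*(c + 2)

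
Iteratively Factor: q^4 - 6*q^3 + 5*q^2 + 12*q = (q)*(q^3 - 6*q^2 + 5*q + 12) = q*(q - 3)*(q^2 - 3*q - 4) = q*(q - 4)*(q - 3)*(q + 1)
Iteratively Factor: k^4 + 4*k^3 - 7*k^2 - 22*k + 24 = (k + 3)*(k^3 + k^2 - 10*k + 8) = (k - 2)*(k + 3)*(k^2 + 3*k - 4) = (k - 2)*(k - 1)*(k + 3)*(k + 4)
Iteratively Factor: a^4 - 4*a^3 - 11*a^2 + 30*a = (a - 2)*(a^3 - 2*a^2 - 15*a) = a*(a - 2)*(a^2 - 2*a - 15) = a*(a - 2)*(a + 3)*(a - 5)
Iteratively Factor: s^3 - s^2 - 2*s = (s - 2)*(s^2 + s) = (s - 2)*(s + 1)*(s)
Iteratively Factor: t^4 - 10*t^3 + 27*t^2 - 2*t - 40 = (t - 2)*(t^3 - 8*t^2 + 11*t + 20) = (t - 4)*(t - 2)*(t^2 - 4*t - 5) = (t - 4)*(t - 2)*(t + 1)*(t - 5)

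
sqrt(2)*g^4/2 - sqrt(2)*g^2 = g^2*(g - sqrt(2))*(sqrt(2)*g/2 + 1)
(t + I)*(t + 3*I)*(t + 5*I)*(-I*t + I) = -I*t^4 + 9*t^3 + I*t^3 - 9*t^2 + 23*I*t^2 - 15*t - 23*I*t + 15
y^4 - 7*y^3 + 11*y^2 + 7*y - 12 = (y - 4)*(y - 3)*(y - 1)*(y + 1)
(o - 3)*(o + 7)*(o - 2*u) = o^3 - 2*o^2*u + 4*o^2 - 8*o*u - 21*o + 42*u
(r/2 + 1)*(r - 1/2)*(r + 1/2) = r^3/2 + r^2 - r/8 - 1/4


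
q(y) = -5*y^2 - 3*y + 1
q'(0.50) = -8.00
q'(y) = -10*y - 3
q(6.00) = -197.00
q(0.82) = -4.82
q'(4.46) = -47.60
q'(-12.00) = 117.00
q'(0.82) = -11.20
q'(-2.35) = 20.50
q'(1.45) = -17.50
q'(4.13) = -44.30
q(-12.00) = -683.00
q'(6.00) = -63.00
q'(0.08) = -3.80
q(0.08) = 0.73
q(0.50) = -1.75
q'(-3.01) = 27.10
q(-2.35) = -19.56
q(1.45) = -13.86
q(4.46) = -111.84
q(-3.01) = -35.27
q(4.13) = -96.67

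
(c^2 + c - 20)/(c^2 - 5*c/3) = 3*(c^2 + c - 20)/(c*(3*c - 5))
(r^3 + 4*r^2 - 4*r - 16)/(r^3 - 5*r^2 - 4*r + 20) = (r + 4)/(r - 5)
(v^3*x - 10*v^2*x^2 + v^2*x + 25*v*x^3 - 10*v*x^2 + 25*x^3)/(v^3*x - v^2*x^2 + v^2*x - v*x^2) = (-v^2 + 10*v*x - 25*x^2)/(v*(-v + x))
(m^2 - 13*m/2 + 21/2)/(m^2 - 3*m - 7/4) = 2*(m - 3)/(2*m + 1)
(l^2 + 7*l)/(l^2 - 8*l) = (l + 7)/(l - 8)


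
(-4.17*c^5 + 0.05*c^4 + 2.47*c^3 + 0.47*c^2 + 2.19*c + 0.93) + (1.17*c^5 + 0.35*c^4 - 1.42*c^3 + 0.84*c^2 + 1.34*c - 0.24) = -3.0*c^5 + 0.4*c^4 + 1.05*c^3 + 1.31*c^2 + 3.53*c + 0.69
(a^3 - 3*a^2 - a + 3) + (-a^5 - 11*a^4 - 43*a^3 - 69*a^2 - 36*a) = -a^5 - 11*a^4 - 42*a^3 - 72*a^2 - 37*a + 3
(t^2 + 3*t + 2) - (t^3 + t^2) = -t^3 + 3*t + 2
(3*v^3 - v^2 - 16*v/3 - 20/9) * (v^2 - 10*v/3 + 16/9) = 3*v^5 - 11*v^4 + 10*v^3/3 + 124*v^2/9 - 56*v/27 - 320/81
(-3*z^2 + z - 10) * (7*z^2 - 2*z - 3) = -21*z^4 + 13*z^3 - 63*z^2 + 17*z + 30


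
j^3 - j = j*(j - 1)*(j + 1)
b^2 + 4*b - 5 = (b - 1)*(b + 5)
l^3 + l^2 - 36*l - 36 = (l - 6)*(l + 1)*(l + 6)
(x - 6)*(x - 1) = x^2 - 7*x + 6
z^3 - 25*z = z*(z - 5)*(z + 5)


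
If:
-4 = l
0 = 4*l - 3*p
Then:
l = -4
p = -16/3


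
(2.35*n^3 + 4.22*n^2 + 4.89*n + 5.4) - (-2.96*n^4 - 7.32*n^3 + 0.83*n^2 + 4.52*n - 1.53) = 2.96*n^4 + 9.67*n^3 + 3.39*n^2 + 0.37*n + 6.93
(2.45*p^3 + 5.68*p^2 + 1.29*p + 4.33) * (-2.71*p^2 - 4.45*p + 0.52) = -6.6395*p^5 - 26.2953*p^4 - 27.4979*p^3 - 14.5212*p^2 - 18.5977*p + 2.2516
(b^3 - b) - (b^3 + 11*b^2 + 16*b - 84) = -11*b^2 - 17*b + 84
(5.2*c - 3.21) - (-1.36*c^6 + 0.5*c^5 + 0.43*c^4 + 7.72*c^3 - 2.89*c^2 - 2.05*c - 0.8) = 1.36*c^6 - 0.5*c^5 - 0.43*c^4 - 7.72*c^3 + 2.89*c^2 + 7.25*c - 2.41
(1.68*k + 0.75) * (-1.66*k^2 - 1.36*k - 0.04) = -2.7888*k^3 - 3.5298*k^2 - 1.0872*k - 0.03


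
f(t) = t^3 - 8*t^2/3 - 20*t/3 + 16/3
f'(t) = 3*t^2 - 16*t/3 - 20/3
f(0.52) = 1.29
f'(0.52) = -8.63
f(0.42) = 2.14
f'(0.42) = -8.38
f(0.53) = 1.20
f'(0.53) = -8.65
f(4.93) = 27.48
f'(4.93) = 39.95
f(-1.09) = 8.14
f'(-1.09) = 2.71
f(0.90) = -2.10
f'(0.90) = -9.04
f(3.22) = -10.40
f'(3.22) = 7.27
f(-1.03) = 8.28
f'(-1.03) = 2.01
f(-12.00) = -2026.67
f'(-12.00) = 489.33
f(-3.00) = -25.67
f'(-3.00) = 36.33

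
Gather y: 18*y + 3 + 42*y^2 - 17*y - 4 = 42*y^2 + y - 1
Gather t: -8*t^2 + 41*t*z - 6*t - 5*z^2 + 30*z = -8*t^2 + t*(41*z - 6) - 5*z^2 + 30*z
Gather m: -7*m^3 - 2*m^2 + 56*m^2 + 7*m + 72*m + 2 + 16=-7*m^3 + 54*m^2 + 79*m + 18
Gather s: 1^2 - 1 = 0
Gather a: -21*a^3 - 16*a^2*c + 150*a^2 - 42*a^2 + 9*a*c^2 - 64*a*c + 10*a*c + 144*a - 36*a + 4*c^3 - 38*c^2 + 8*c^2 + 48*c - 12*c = -21*a^3 + a^2*(108 - 16*c) + a*(9*c^2 - 54*c + 108) + 4*c^3 - 30*c^2 + 36*c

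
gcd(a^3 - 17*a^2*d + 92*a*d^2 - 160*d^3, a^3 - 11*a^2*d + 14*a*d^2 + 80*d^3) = a^2 - 13*a*d + 40*d^2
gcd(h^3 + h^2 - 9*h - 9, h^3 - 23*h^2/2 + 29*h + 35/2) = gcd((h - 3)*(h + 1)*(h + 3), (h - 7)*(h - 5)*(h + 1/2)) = 1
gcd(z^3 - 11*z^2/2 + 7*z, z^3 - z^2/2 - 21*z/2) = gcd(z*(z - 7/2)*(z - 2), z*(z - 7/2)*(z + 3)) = z^2 - 7*z/2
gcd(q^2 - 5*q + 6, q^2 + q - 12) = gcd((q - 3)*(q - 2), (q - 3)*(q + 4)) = q - 3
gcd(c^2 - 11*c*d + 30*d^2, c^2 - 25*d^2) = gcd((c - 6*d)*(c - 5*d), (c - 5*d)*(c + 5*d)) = c - 5*d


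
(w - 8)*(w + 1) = w^2 - 7*w - 8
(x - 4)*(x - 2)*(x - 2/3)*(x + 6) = x^4 - 2*x^3/3 - 28*x^2 + 200*x/3 - 32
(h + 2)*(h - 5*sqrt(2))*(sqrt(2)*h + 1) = sqrt(2)*h^3 - 9*h^2 + 2*sqrt(2)*h^2 - 18*h - 5*sqrt(2)*h - 10*sqrt(2)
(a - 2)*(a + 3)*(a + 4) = a^3 + 5*a^2 - 2*a - 24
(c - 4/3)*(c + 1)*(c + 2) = c^3 + 5*c^2/3 - 2*c - 8/3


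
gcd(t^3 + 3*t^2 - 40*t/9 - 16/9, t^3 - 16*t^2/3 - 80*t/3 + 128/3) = t^2 + 8*t/3 - 16/3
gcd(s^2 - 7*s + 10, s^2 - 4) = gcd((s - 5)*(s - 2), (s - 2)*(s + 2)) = s - 2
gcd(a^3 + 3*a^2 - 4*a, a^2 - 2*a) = a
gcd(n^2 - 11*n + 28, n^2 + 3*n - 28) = n - 4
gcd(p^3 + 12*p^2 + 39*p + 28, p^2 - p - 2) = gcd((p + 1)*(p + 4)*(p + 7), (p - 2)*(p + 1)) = p + 1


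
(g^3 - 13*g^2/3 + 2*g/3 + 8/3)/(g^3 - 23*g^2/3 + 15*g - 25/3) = (3*g^2 - 10*g - 8)/(3*g^2 - 20*g + 25)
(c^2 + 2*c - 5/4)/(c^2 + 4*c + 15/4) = (2*c - 1)/(2*c + 3)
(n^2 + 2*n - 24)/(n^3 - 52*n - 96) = (n - 4)/(n^2 - 6*n - 16)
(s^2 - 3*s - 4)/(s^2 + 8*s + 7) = (s - 4)/(s + 7)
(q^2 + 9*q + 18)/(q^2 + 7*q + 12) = (q + 6)/(q + 4)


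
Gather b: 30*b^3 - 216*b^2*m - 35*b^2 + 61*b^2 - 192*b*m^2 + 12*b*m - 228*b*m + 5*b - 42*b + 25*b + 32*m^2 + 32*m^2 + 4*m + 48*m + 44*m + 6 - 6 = 30*b^3 + b^2*(26 - 216*m) + b*(-192*m^2 - 216*m - 12) + 64*m^2 + 96*m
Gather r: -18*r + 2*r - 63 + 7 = -16*r - 56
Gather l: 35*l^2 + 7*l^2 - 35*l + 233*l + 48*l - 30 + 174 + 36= 42*l^2 + 246*l + 180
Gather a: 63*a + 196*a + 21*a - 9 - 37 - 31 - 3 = 280*a - 80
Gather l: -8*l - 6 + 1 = -8*l - 5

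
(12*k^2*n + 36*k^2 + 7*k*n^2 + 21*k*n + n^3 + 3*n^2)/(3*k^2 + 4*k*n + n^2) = (4*k*n + 12*k + n^2 + 3*n)/(k + n)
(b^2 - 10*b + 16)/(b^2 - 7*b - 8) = (b - 2)/(b + 1)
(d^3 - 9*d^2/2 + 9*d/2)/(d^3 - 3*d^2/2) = (d - 3)/d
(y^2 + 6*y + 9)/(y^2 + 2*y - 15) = (y^2 + 6*y + 9)/(y^2 + 2*y - 15)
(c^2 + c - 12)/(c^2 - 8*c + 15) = (c + 4)/(c - 5)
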